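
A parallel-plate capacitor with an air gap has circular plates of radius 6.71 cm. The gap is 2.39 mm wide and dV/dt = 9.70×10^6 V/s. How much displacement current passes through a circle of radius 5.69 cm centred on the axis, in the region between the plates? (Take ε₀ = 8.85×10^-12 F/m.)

3.65×10^-4 A

dE/dt = (dV/dt)/d = 4.059×10^9 V/(m·s); I_d = ε₀(πR²)(dE/dt) = (8.85×10^-12)(0.01414)(4.059×10^9) = 5.079×10^-4 A.
Through an area πr² the displacement current is I_d·(πr²/πR²) = I_d (r/R)² = 3.65×10^-4 A.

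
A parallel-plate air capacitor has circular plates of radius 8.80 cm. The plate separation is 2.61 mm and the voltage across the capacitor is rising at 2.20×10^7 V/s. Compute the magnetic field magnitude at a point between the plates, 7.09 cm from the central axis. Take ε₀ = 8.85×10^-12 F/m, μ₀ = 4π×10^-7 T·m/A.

3.32×10^-9 T

I_d = C dV/dt with C = ε₀πR²/d = 8.250×10^-11 F, so I_d = (8.250×10^-11)(2.20×10^7) = 1.815×10^-3 A.
∮B·dl = μ₀ I_d,enc with I_d,enc = I_d r²/R² = 1.178×10^-3 A; so B = μ₀ I_d,enc/(2πr) = 3.32×10^-9 T.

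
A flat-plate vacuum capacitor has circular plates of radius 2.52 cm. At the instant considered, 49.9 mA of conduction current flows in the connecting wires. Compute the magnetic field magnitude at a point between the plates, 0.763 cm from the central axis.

1.20×10^-7 T

No conduction current crosses the gap, so I_d there equals the 0.0499 A in the leads.
∮B·dl = μ₀ I_d,enc with I_d,enc = I_d r²/R² = 4.575×10^-3 A; so B = μ₀ I_d,enc/(2πr) = 1.20×10^-7 T.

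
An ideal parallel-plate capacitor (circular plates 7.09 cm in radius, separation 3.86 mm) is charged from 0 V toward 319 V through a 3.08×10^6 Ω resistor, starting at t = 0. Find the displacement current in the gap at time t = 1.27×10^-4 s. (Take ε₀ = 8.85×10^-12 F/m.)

With C = ε₀A/d = (8.85×10^-12)(0.01579)/(3.86×10^-3) = 3.620×10^-11 F, the time constant is τ = RC = 1.115×10^-4 s, so t/τ = 1.139 and e^(−t/τ) = 0.3201.
I_d = I_cond = (V₀/R) e^(−t/τ) = (1.036×10^-4)(0.3201) = 3.32×10^-5 A.

3.32×10^-5 A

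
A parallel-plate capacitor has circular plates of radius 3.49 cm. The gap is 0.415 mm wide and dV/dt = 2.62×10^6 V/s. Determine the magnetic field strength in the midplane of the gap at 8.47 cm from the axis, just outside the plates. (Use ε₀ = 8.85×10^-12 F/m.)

5.05×10^-10 T

I_d = C dV/dt with C = ε₀πR²/d = 8.159×10^-11 F, so I_d = (8.159×10^-11)(2.62×10^6) = 2.138×10^-4 A.
With r > R the enclosed displacement current is the full I_d; B = μ₀ I_d / (2πr) = 5.05×10^-10 T.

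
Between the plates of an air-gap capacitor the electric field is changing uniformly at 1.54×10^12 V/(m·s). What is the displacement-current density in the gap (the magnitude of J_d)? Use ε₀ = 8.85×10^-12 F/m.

13.6 A/m²

J_d = ε₀ dE/dt = (8.85×10^-12)(1.54×10^12) = 13.6 A/m².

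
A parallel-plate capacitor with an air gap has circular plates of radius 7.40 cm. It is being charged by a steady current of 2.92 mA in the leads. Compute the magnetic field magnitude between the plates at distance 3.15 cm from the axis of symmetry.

3.36×10^-9 T

By continuity the displacement current in the gap matches the conduction current: I_d = 2.92×10^-3 A.
An Ampèrian loop of radius r encloses a fraction (r/R)² of I_d. Then B·2πr = μ₀ I_d (r/R)², giving B = μ₀ I_d r/(2πR²) = 3.36×10^-9 T.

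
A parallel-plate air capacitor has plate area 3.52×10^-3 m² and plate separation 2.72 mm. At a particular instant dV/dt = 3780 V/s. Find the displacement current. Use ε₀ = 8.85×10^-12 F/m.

E = V/d so dE/dt = (dV/dt)/d = 1.390×10^6 V/(m·s), and I_d = ε₀ A dE/dt = (8.85×10^-12)(3.52×10^-3)(1.390×10^6) = 4.33×10^-8 A.

4.33×10^-8 A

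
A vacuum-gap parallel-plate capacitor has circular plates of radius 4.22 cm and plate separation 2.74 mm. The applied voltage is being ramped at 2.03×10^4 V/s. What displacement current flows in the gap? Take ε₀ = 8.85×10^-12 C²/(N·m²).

3.67×10^-7 A

C = ε₀A/d = (8.85×10^-12)(5.595×10^-3)/(2.74×10^-3) = 1.807×10^-11 F.
I_d = C dV/dt = (1.807×10^-11)(2.03×10^4) = 3.67×10^-7 A.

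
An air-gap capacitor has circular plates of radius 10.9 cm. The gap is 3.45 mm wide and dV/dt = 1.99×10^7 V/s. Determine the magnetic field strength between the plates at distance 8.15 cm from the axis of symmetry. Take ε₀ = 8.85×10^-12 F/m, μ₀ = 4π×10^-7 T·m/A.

dE/dt = (dV/dt)/d = 5.768×10^9 V/(m·s); I_d = ε₀(πR²)(dE/dt) = (8.85×10^-12)(0.03733)(5.768×10^9) = 1.906×10^-3 A.
An Ampèrian loop of radius r encloses a fraction (r/R)² of I_d. Then B·2πr = μ₀ I_d (r/R)², giving B = μ₀ I_d r/(2πR²) = 2.61×10^-9 T.

2.61×10^-9 T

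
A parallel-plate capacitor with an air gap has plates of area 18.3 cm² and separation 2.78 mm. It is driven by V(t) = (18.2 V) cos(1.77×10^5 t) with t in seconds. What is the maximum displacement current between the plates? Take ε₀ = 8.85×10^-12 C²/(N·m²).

1.88×10^-5 A

The displacement current equals the conduction current C dV/dt, which peaks at C V₀ ω.
With C = ε₀A/d = (8.85×10^-12)(1.83×10^-3)/(2.78×10^-3) = 5.826×10^-12 F and ω = 1.77×10^5 rad/s, I_d,max = (5.826×10^-12)(18.2)(1.77×10^5) = 1.88×10^-5 A.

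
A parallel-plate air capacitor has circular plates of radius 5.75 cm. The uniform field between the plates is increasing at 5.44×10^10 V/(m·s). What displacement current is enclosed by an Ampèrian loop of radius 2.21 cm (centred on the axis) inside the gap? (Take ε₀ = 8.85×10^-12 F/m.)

Through the whole plate area (πR² = 0.01039 m²), I_d = ε₀ πR² dE/dt = 5.002×10^-3 A.
Since J_d is uniform, the enclosed fraction is (r/R)² = 0.1477, giving I_d,enc = 7.39×10^-4 A.

7.39×10^-4 A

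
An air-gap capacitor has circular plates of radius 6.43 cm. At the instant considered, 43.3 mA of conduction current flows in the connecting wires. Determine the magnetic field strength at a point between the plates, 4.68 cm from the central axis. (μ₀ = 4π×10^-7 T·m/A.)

No conduction current crosses the gap, so I_d there equals the 0.0433 A in the leads.
For r < R the Ampère–Maxwell law gives B(2πr) = μ₀ I_d (r²/R²), so B = μ₀ I_d r/(2πR²) = (4π×10^-7)(0.0433)(0.0468)/(2π·0.0643²) = 9.80×10^-8 T.

9.80×10^-8 T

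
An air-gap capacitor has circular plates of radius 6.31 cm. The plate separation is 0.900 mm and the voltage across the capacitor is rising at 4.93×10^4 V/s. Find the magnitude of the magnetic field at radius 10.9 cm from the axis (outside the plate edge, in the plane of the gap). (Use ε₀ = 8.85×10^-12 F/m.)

dE/dt = (dV/dt)/d = 5.478×10^7 V/(m·s); I_d = ε₀(πR²)(dE/dt) = (8.85×10^-12)(0.01251)(5.478×10^7) = 6.065×10^-6 A.
With r > R the enclosed displacement current is the full I_d; B = μ₀ I_d / (2πr) = 1.11×10^-11 T.

1.11×10^-11 T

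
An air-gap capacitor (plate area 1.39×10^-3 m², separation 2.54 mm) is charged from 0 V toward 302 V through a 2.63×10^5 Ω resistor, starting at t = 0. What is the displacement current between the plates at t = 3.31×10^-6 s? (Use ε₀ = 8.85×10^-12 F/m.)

C = ε₀A/d = (8.85×10^-12)(1.39×10^-3)/(2.54×10^-3) = 4.843×10^-12 F, so τ = RC = 1.274×10^-6 s.
The conduction current is I(t) = (V₀/R) e^(−t/τ), and the displacement current between the plates equals it.
t/τ = 2.598; I_d = (302/2.63×10^5) · e^(−2.598) = (1.148×10^-3)(0.07442) = 8.54×10^-5 A.

8.54×10^-5 A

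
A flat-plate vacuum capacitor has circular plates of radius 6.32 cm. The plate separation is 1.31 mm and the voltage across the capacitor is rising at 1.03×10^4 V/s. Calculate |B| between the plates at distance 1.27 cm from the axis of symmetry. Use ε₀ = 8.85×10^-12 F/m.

With E = V/d, dE/dt = 7.863×10^6 V/(m·s) and πR² = 0.01255 m², giving I_d = ε₀ πR² dE/dt = 8.733×10^-7 A.
An Ampèrian loop of radius r encloses a fraction (r/R)² of I_d. Then B·2πr = μ₀ I_d (r/R)², giving B = μ₀ I_d r/(2πR²) = 5.55×10^-13 T.

5.55×10^-13 T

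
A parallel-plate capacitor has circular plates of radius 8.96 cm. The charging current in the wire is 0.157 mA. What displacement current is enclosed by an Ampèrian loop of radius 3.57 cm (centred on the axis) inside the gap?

No conduction current crosses the gap, so I_d there equals the 1.57×10^-4 A in the leads.
The field is uniform, so I_d,enc = I_d (r/R)² = (1.57×10^-4)(3.57/8.96)² = 2.49×10^-5 A.

2.49×10^-5 A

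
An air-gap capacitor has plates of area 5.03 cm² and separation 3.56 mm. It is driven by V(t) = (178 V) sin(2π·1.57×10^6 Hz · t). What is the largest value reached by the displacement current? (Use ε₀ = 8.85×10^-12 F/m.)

(dE/dt)_max = V₀ω/d = 4.932×10^11 V/(m·s); ω = 2πf = 9.865×10^6 rad/s.
I_d,max = ε₀ A (dE/dt)_max = (8.85×10^-12)(5.03×10^-4)(4.932×10^11) = 2.20×10^-3 A.

2.20×10^-3 A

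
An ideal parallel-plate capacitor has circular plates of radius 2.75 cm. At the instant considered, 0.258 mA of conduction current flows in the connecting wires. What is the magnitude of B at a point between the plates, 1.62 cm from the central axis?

No conduction current crosses the gap, so I_d there equals the 2.58×10^-4 A in the leads.
For r < R the Ampère–Maxwell law gives B(2πr) = μ₀ I_d (r²/R²), so B = μ₀ I_d r/(2πR²) = (4π×10^-7)(2.58×10^-4)(0.0162)/(2π·0.0275²) = 1.11×10^-9 T.

1.11×10^-9 T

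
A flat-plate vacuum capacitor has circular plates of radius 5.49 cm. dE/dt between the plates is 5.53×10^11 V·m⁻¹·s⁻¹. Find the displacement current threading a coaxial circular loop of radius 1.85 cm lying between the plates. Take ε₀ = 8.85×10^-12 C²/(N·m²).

5.26×10^-3 A

I_d = ε₀ dΦ_E/dt = ε₀ πR² (dE/dt) = (8.85×10^-12)(9.469×10^-3)(5.53×10^11) = 0.04634 A through the full plate area.
Since J_d is uniform, the enclosed fraction is (r/R)² = 0.1136, giving I_d,enc = 5.26×10^-3 A.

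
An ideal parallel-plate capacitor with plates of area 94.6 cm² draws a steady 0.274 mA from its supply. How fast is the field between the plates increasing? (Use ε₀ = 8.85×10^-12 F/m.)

3.27×10^9 V/(m·s)

The displacement current between the plates equals the conduction current, I_d = 0.274 mA.
Then dE/dt = I_d/(ε₀A) = 3.27×10^9 V/(m·s).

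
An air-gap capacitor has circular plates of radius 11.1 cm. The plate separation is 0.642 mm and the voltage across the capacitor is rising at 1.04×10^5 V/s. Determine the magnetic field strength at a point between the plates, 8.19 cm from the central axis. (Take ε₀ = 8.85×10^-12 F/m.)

With E = V/d, dE/dt = 1.620×10^8 V/(m·s) and πR² = 0.03871 m², giving I_d = ε₀ πR² dE/dt = 5.550×10^-5 A.
For r < R the Ampère–Maxwell law gives B(2πr) = μ₀ I_d (r²/R²), so B = μ₀ I_d r/(2πR²) = (4π×10^-7)(5.550×10^-5)(0.0819)/(2π·0.111²) = 7.38×10^-11 T.

7.38×10^-11 T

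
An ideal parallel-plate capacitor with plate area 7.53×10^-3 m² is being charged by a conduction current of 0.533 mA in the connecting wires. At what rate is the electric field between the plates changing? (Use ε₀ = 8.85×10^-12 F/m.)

The displacement current between the plates equals the conduction current, I_d = 0.533 mA.
Inverting I_d = ε₀ A dE/dt gives dE/dt = 5.33×10^-4 / (8.85×10^-12 · 7.53×10^-3) = 8.00×10^9 V/(m·s).

8.00×10^9 V/(m·s)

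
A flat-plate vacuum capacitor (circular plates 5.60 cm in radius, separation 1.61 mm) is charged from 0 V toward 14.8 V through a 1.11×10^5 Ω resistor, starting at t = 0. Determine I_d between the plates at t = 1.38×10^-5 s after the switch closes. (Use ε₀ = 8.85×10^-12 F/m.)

1.34×10^-5 A

C = ε₀A/d = (8.85×10^-12)(9.852×10^-3)/(1.61×10^-3) = 5.416×10^-11 F, so τ = RC = 6.012×10^-6 s.
The conduction current is I(t) = (V₀/R) e^(−t/τ), and the displacement current between the plates equals it.
t/τ = 2.295; I_d = (14.8/1.11×10^5) · e^(−2.295) = (1.333×10^-4)(0.1008) = 1.34×10^-5 A.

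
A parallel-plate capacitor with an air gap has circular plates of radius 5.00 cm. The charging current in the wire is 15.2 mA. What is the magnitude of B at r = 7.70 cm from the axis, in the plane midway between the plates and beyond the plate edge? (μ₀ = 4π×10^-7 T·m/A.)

No conduction current crosses the gap, so I_d there equals the 0.0152 A in the leads.
With r > R the enclosed displacement current is the full I_d; B = μ₀ I_d / (2πr) = 3.95×10^-8 T.

3.95×10^-8 T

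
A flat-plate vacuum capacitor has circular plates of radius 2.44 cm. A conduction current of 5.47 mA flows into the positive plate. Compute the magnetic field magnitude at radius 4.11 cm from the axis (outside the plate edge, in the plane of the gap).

2.66×10^-8 T

Between the plates the displacement current equals the wire current: I_d = 5.47 mA = 5.47×10^-3 A.
With r > R the enclosed displacement current is the full I_d; B = μ₀ I_d / (2πr) = 2.66×10^-8 T.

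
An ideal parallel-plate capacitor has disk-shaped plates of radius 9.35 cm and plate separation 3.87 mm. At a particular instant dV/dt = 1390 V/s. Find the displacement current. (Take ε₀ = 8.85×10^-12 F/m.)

E = V/d so dE/dt = (dV/dt)/d = 3.592×10^5 V/(m·s), and I_d = ε₀ A dE/dt = (8.85×10^-12)(0.02746)(3.592×10^5) = 8.73×10^-8 A.

8.73×10^-8 A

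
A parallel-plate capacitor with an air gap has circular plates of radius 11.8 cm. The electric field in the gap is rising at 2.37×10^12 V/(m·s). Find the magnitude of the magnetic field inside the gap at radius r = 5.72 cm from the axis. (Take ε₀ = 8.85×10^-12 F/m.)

I_d = ε₀ dΦ_E/dt = ε₀ πR² (dE/dt) = (8.85×10^-12)(0.04374)(2.37×10^12) = 0.9174 A through the full plate area.
An Ampèrian loop of radius r encloses a fraction (r/R)² of I_d. Then B·2πr = μ₀ I_d (r/R)², giving B = μ₀ I_d r/(2πR²) = 7.54×10^-7 T.

7.54×10^-7 T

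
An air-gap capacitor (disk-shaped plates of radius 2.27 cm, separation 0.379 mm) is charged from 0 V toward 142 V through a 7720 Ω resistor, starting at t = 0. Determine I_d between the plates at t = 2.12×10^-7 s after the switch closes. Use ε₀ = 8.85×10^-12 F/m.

8.90×10^-3 A

With C = ε₀A/d = (8.85×10^-12)(1.619×10^-3)/(3.79×10^-4) = 3.781×10^-11 F, the time constant is τ = RC = 2.919×10^-7 s, so t/τ = 0.7263 and e^(−t/τ) = 0.4837.
I_d = I_cond = (V₀/R) e^(−t/τ) = (0.01839)(0.4837) = 8.90×10^-3 A.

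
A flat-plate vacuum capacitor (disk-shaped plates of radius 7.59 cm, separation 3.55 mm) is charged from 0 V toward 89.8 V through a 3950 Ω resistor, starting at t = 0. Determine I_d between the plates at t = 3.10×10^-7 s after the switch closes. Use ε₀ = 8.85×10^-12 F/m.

With C = ε₀A/d = (8.85×10^-12)(0.01810)/(3.55×10^-3) = 4.512×10^-11 F, the time constant is τ = RC = 1.782×10^-7 s, so t/τ = 1.740 and e^(−t/τ) = 0.1755.
I_d = I_cond = (V₀/R) e^(−t/τ) = (0.02273)(0.1755) = 3.99×10^-3 A.

3.99×10^-3 A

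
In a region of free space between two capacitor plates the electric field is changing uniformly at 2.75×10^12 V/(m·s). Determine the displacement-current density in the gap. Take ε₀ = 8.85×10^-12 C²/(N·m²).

24.3 A/m²

J_d = ε₀ ∂E/∂t, so J_d = 24.3 A/m².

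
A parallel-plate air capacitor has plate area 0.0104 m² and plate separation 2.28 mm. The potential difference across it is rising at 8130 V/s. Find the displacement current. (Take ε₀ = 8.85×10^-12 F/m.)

The displacement current equals the charging current C dV/dt. With C = ε₀A/d = (8.85×10^-12)(0.0104)/(2.28×10^-3) = 4.037×10^-11 F, I_d = (4.037×10^-11)(8130) = 3.28×10^-7 A.

3.28×10^-7 A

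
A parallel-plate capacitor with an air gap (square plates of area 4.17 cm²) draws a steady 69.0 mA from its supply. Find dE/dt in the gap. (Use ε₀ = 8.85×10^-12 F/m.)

By continuity, I_d in the gap equals the 69.0 mA flowing in the wire.
Since I_d = ε₀ A dE/dt, dE/dt = I_d/(ε₀A) = (0.0690)/((8.85×10^-12)(4.17×10^-4)) = 1.87×10^13 V/(m·s).

1.87×10^13 V/(m·s)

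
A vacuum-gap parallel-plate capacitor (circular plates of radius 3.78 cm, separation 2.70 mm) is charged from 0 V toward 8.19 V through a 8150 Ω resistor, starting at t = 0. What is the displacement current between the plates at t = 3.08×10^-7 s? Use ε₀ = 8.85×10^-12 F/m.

C = ε₀A/d = (8.85×10^-12)(4.489×10^-3)/(2.70×10^-3) = 1.471×10^-11 F, so τ = RC = 1.199×10^-7 s.
The conduction current is I(t) = (V₀/R) e^(−t/τ), and the displacement current between the plates equals it.
t/τ = 2.569; I_d = (8.19/8150) · e^(−2.569) = (1.005×10^-3)(0.07661) = 7.70×10^-5 A.

7.70×10^-5 A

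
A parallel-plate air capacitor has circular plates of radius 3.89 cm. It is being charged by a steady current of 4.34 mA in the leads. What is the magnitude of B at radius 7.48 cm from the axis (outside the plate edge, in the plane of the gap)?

1.16×10^-8 T

No conduction current crosses the gap, so I_d there equals the 4.34×10^-3 A in the leads.
Outside the plates the loop encloses all of I_d, so B·2πr = μ₀ I_d and B = 1.16×10^-8 T.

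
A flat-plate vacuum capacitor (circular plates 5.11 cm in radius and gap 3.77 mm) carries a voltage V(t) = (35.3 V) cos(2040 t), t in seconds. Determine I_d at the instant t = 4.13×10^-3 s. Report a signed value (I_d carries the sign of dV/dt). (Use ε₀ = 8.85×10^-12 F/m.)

-1.17×10^-6 A

dE/dt = (V₀ω/d)·−sin(ωt) with ωt = 8.4252 rad: (35.3)(2040)(-0.8412)/(3.77×10^-3) = -1.607×10^7 V/(m·s).
I_d = ε₀ A dE/dt = (8.85×10^-12)(8.203×10^-3)(-1.607×10^7) = -1.17×10^-6 A.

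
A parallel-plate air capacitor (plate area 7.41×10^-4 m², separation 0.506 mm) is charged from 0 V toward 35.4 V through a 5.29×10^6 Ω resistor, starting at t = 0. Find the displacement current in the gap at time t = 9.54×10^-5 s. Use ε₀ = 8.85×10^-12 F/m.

With C = ε₀A/d = (8.85×10^-12)(7.41×10^-4)/(5.06×10^-4) = 1.296×10^-11 F, the time constant is τ = RC = 6.856×10^-5 s, so t/τ = 1.391 and e^(−t/τ) = 0.2488.
I_d = I_cond = (V₀/R) e^(−t/τ) = (6.692×10^-6)(0.2488) = 1.66×10^-6 A.

1.66×10^-6 A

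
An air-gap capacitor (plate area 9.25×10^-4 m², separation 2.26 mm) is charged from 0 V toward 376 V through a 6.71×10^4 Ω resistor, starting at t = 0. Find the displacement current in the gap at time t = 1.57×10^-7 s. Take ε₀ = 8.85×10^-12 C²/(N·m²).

C = ε₀A/d = (8.85×10^-12)(9.25×10^-4)/(2.26×10^-3) = 3.622×10^-12 F, so τ = RC = 2.430×10^-7 s.
The conduction current is I(t) = (V₀/R) e^(−t/τ), and the displacement current between the plates equals it.
t/τ = 0.6461; I_d = (376/6.71×10^4) · e^(−0.6461) = (5.604×10^-3)(0.5241) = 2.94×10^-3 A.

2.94×10^-3 A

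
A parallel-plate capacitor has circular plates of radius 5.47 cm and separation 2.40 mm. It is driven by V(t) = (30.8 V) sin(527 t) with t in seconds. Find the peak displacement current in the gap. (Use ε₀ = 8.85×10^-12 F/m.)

C = ε₀A/d = (8.85×10^-12)(9.400×10^-3)/(2.40×10^-3) = 3.466×10^-11 F; ω = 527 rad/s.
I_d = C dV/dt, so |I_d|_max = C V₀ ω = (3.466×10^-11)(30.8)(527) = 5.63×10^-7 A.

5.63×10^-7 A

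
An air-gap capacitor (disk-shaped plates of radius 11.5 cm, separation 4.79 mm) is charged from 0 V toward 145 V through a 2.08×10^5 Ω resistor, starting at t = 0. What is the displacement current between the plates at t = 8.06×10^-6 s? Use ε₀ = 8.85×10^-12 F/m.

4.21×10^-4 A

With C = ε₀A/d = (8.85×10^-12)(0.04155)/(4.79×10^-3) = 7.677×10^-11 F, the time constant is τ = RC = 1.597×10^-5 s, so t/τ = 0.5047 and e^(−t/τ) = 0.6037.
I_d = I_cond = (V₀/R) e^(−t/τ) = (6.971×10^-4)(0.6037) = 4.21×10^-4 A.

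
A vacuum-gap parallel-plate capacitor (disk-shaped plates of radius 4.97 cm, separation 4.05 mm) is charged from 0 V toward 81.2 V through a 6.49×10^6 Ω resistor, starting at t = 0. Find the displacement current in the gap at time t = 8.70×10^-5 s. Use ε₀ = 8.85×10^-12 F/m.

5.68×10^-6 A

C = ε₀A/d = (8.85×10^-12)(7.760×10^-3)/(4.05×10^-3) = 1.696×10^-11 F, so τ = RC = 1.101×10^-4 s.
The conduction current is I(t) = (V₀/R) e^(−t/τ), and the displacement current between the plates equals it.
t/τ = 0.7902; I_d = (81.2/6.49×10^6) · e^(−0.7902) = (1.251×10^-5)(0.4538) = 5.68×10^-6 A.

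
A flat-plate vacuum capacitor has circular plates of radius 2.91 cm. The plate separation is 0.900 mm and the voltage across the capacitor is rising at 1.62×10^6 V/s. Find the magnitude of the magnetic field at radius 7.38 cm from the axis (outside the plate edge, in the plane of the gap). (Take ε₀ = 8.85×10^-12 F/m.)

1.15×10^-10 T

With E = V/d, dE/dt = 1.800×10^9 V/(m·s) and πR² = 2.660×10^-3 m², giving I_d = ε₀ πR² dE/dt = 4.237×10^-5 A.
With r > R the enclosed displacement current is the full I_d; B = μ₀ I_d / (2πr) = 1.15×10^-10 T.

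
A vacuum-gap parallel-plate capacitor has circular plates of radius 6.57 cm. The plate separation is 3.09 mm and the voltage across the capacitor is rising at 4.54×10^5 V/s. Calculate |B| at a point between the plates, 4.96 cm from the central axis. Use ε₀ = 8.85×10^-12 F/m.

4.05×10^-11 T

dE/dt = (dV/dt)/d = 1.469×10^8 V/(m·s); I_d = ε₀(πR²)(dE/dt) = (8.85×10^-12)(0.01356)(1.469×10^8) = 1.763×10^-5 A.
For r < R the Ampère–Maxwell law gives B(2πr) = μ₀ I_d (r²/R²), so B = μ₀ I_d r/(2πR²) = (4π×10^-7)(1.763×10^-5)(0.0496)/(2π·0.0657²) = 4.05×10^-11 T.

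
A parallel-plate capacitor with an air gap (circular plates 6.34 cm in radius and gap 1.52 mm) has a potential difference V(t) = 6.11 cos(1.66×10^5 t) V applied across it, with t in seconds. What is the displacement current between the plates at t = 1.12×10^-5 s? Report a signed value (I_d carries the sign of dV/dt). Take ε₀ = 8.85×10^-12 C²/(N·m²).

-7.15×10^-5 A

dV/dt = (6.11)(1.66×10^5)·−sin(1.8592) = -9.724×10^5 V/s.
I_d = C dV/dt with C = ε₀A/d = (8.85×10^-12)(0.01263)/(1.52×10^-3) = 7.354×10^-11 F, so I_d = (7.354×10^-11)(-9.724×10^5) = -7.15×10^-5 A.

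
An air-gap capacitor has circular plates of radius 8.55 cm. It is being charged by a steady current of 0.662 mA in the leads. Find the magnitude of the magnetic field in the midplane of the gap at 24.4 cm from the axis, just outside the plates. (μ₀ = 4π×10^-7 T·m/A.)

No conduction current crosses the gap, so I_d there equals the 6.62×10^-4 A in the leads.
For r ≥ R the full I_d is enclosed: B = μ₀ I_d/(2πr) = (4π×10^-7)(6.62×10^-4)/(2π·0.244) = 5.43×10^-10 T.

5.43×10^-10 T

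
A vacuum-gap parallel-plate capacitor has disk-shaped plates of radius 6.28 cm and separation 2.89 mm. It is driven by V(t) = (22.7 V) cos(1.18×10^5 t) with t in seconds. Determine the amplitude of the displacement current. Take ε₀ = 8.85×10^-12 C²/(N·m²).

1.02×10^-4 A

(dE/dt)_max = V₀ω/d = 9.269×10^8 V/(m·s); ω = 1.18×10^5 rad/s.
I_d,max = ε₀ A (dE/dt)_max = (8.85×10^-12)(0.01239)(9.269×10^8) = 1.02×10^-4 A.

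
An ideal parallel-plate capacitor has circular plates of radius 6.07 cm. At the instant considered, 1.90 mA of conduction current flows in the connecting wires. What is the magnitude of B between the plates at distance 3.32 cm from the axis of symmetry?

3.42×10^-9 T

No conduction current crosses the gap, so I_d there equals the 1.90×10^-3 A in the leads.
∮B·dl = μ₀ I_d,enc with I_d,enc = I_d r²/R² = 5.684×10^-4 A; so B = μ₀ I_d,enc/(2πr) = 3.42×10^-9 T.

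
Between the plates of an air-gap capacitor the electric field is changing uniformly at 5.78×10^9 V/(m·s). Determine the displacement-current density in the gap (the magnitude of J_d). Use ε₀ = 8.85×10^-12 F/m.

0.0512 A/m²

J_d = ε₀ dE/dt = (8.85×10^-12)(5.78×10^9) = 0.0512 A/m².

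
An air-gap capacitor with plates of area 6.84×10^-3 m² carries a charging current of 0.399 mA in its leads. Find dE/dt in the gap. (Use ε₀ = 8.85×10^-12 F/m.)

The displacement current between the plates equals the conduction current, I_d = 0.399 mA.
Inverting I_d = ε₀ A dE/dt gives dE/dt = 3.99×10^-4 / (8.85×10^-12 · 6.84×10^-3) = 6.59×10^9 V/(m·s).

6.59×10^9 V/(m·s)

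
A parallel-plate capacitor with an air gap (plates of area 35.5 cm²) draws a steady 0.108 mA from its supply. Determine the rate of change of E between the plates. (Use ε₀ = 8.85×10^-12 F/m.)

Charge continuity gives I_d = I = 1.08×10^-4 A between the plates.
Since I_d = ε₀ A dE/dt, dE/dt = I_d/(ε₀A) = (1.08×10^-4)/((8.85×10^-12)(3.55×10^-3)) = 3.44×10^9 V/(m·s).

3.44×10^9 V/(m·s)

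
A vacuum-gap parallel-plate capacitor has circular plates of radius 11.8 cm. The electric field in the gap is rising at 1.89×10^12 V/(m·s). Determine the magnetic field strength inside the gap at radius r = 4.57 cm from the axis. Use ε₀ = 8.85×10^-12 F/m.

4.80×10^-7 T

Total displacement current: I_d = ε₀(πR²)(dE/dt) = (8.85×10^-12)(0.04374)(1.89×10^12) = 0.7316 A.
An Ampèrian loop of radius r encloses a fraction (r/R)² of I_d. Then B·2πr = μ₀ I_d (r/R)², giving B = μ₀ I_d r/(2πR²) = 4.80×10^-7 T.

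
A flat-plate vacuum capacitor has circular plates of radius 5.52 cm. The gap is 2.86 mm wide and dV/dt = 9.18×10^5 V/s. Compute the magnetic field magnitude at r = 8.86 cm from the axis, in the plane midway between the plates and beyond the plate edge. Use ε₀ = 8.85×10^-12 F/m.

I_d = C dV/dt with C = ε₀πR²/d = 2.962×10^-11 F, so I_d = (2.962×10^-11)(9.18×10^5) = 2.719×10^-5 A.
With r > R the enclosed displacement current is the full I_d; B = μ₀ I_d / (2πr) = 6.14×10^-11 T.

6.14×10^-11 T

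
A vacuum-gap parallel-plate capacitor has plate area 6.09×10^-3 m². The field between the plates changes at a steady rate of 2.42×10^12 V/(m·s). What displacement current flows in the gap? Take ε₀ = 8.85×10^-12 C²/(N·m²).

The displacement current is ε₀ times dΦ_E/dt = ε₀ A dE/dt = (8.85×10^-12)(6.09×10^-3)(2.42×10^12) = 0.130 A.

0.130 A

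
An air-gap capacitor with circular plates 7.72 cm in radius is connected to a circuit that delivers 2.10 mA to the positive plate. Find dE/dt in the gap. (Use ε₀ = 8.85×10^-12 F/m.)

Charge continuity gives I_d = I = 2.10×10^-3 A between the plates.
Since I_d = ε₀ A dE/dt, dE/dt = I_d/(ε₀A) = (2.10×10^-3)/((8.85×10^-12)(0.01872)) = 1.27×10^10 V/(m·s).

1.27×10^10 V/(m·s)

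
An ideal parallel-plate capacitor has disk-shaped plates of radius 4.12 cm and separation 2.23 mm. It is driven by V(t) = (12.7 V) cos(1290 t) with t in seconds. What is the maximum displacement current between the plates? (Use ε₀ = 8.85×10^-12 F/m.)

(dE/dt)_max = V₀ω/d = 7.347×10^6 V/(m·s); ω = 1290 rad/s.
I_d,max = ε₀ A (dE/dt)_max = (8.85×10^-12)(5.333×10^-3)(7.347×10^6) = 3.47×10^-7 A.

3.47×10^-7 A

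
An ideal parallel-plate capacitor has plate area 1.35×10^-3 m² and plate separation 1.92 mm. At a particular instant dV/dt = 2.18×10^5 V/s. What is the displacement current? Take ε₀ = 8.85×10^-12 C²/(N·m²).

1.36×10^-6 A

The displacement current equals the charging current C dV/dt. With C = ε₀A/d = (8.85×10^-12)(1.35×10^-3)/(1.92×10^-3) = 6.223×10^-12 F, I_d = (6.223×10^-12)(2.18×10^5) = 1.36×10^-6 A.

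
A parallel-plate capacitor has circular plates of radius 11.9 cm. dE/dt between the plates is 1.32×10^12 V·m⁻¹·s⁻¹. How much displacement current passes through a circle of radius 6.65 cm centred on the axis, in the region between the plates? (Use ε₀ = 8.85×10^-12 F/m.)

I_d = ε₀ dΦ_E/dt = ε₀ πR² (dE/dt) = (8.85×10^-12)(0.04449)(1.32×10^12) = 0.5197 A through the full plate area.
Since J_d is uniform, the enclosed fraction is (r/R)² = 0.3123, giving I_d,enc = 0.162 A.

0.162 A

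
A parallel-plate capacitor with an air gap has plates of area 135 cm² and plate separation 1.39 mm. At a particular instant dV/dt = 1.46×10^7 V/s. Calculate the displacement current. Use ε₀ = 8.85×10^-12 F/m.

1.25×10^-3 A

The field between the plates is E = V/d, so dE/dt = (1.46×10^7)/(1.39×10^-3 m) = 1.050×10^10 V/(m·s).
I_d = ε₀ A (dE/dt) = (8.85×10^-12)(0.0135)(1.050×10^10) = 1.25×10^-3 A.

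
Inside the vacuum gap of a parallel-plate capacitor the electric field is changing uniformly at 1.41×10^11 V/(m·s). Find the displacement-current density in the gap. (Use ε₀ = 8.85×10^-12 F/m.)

J_d = ε₀ ∂E/∂t, so J_d = 1.25 A/m².

1.25 A/m²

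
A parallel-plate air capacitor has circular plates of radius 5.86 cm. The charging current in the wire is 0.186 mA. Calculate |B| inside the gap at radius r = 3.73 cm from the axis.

4.04×10^-10 T

Between the plates the displacement current equals the wire current: I_d = 0.186 mA = 1.86×10^-4 A.
∮B·dl = μ₀ I_d,enc with I_d,enc = I_d r²/R² = 7.536×10^-5 A; so B = μ₀ I_d,enc/(2πr) = 4.04×10^-10 T.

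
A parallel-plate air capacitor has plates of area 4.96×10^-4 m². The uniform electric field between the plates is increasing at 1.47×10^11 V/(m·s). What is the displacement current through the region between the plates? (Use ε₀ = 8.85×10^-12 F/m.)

6.45×10^-4 A

I_d = ε₀ A (dE/dt) = (8.85×10^-12)(4.96×10^-4 m²)(1.47×10^11) = 6.45×10^-4 A.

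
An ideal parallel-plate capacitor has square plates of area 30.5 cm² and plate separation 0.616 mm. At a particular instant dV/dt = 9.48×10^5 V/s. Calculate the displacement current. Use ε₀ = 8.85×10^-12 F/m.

4.15×10^-5 A

The field between the plates is E = V/d, so dE/dt = (9.48×10^5)/(6.16×10^-4 m) = 1.539×10^9 V/(m·s).
I_d = ε₀ A (dE/dt) = (8.85×10^-12)(3.05×10^-3)(1.539×10^9) = 4.15×10^-5 A.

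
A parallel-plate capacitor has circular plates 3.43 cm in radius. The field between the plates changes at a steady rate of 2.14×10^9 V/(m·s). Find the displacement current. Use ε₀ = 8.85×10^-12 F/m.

7.00×10^-5 A

With a uniform field, Φ_E = EA, so I_d = ε₀ A dE/dt = 7.00×10^-5 A.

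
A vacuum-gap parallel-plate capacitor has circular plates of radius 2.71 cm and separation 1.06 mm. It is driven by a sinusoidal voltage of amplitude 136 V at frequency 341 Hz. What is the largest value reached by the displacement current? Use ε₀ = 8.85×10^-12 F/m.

The displacement current equals the conduction current C dV/dt, which peaks at C V₀ ω.
With C = ε₀A/d = (8.85×10^-12)(2.307×10^-3)/(1.06×10^-3) = 1.926×10^-11 F and ω = 2πf = 2143 rad/s, I_d,max = (1.926×10^-11)(136)(2143) = 5.61×10^-6 A.

5.61×10^-6 A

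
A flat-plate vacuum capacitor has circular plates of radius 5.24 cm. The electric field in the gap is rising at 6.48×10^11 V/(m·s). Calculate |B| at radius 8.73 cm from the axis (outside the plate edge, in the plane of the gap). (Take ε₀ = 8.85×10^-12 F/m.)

I_d = ε₀ dΦ_E/dt = ε₀ πR² (dE/dt) = (8.85×10^-12)(8.626×10^-3)(6.48×10^11) = 0.04947 A through the full plate area.
With r > R the enclosed displacement current is the full I_d; B = μ₀ I_d / (2πr) = 1.13×10^-7 T.

1.13×10^-7 T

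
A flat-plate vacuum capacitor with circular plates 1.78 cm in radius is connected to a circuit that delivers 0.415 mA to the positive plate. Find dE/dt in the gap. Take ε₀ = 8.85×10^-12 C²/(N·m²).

The displacement current between the plates equals the conduction current, I_d = 0.415 mA.
Since I_d = ε₀ A dE/dt, dE/dt = I_d/(ε₀A) = (4.15×10^-4)/((8.85×10^-12)(9.954×10^-4)) = 4.71×10^10 V/(m·s).

4.71×10^10 V/(m·s)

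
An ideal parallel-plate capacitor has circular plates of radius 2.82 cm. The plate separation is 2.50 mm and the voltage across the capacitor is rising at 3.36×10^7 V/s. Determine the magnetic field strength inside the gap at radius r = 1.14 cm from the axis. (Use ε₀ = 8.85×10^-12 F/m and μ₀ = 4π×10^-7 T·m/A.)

With E = V/d, dE/dt = 1.344×10^10 V/(m·s) and πR² = 2.498×10^-3 m², giving I_d = ε₀ πR² dE/dt = 2.971×10^-4 A.
An Ampèrian loop of radius r encloses a fraction (r/R)² of I_d. Then B·2πr = μ₀ I_d (r/R)², giving B = μ₀ I_d r/(2πR²) = 8.52×10^-10 T.

8.52×10^-10 T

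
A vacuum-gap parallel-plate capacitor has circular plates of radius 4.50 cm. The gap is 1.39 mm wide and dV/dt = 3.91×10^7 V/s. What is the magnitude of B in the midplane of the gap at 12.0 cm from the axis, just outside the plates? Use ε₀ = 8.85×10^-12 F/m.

2.64×10^-9 T

dE/dt = (dV/dt)/d = 2.813×10^10 V/(m·s); I_d = ε₀(πR²)(dE/dt) = (8.85×10^-12)(6.362×10^-3)(2.813×10^10) = 1.584×10^-3 A.
Outside the plates the loop encloses all of I_d, so B·2πr = μ₀ I_d and B = 2.64×10^-9 T.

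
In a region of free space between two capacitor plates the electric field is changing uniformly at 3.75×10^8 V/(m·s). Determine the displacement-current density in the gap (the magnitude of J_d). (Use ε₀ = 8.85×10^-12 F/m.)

J_d = ε₀ dE/dt = (8.85×10^-12)(3.75×10^8) = 3.32×10^-3 A/m².

3.32×10^-3 A/m²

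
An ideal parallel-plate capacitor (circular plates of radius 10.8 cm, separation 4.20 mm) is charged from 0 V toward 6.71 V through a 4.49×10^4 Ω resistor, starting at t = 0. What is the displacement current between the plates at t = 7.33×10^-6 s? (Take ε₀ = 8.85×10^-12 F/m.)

With C = ε₀A/d = (8.85×10^-12)(0.03664)/(4.20×10^-3) = 7.721×10^-11 F, the time constant is τ = RC = 3.467×10^-6 s, so t/τ = 2.114 and e^(−t/τ) = 0.1208.
I_d = I_cond = (V₀/R) e^(−t/τ) = (1.494×10^-4)(0.1208) = 1.80×10^-5 A.

1.80×10^-5 A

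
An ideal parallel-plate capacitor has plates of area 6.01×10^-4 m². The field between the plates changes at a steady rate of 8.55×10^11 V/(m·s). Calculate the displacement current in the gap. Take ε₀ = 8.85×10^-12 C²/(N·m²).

4.55×10^-3 A

With a uniform field, Φ_E = EA, so I_d = ε₀ A dE/dt = 4.55×10^-3 A.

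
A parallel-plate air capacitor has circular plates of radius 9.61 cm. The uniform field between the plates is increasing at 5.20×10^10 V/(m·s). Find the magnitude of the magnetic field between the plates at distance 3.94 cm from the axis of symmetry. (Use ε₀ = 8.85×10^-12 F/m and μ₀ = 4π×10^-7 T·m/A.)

I_d = ε₀ dΦ_E/dt = ε₀ πR² (dE/dt) = (8.85×10^-12)(0.02901)(5.20×10^10) = 0.01335 A through the full plate area.
For r < R the Ampère–Maxwell law gives B(2πr) = μ₀ I_d (r²/R²), so B = μ₀ I_d r/(2πR²) = (4π×10^-7)(0.01335)(0.0394)/(2π·0.0961²) = 1.14×10^-8 T.

1.14×10^-8 T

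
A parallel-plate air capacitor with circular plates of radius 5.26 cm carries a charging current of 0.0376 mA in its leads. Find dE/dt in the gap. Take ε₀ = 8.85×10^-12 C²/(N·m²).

4.89×10^8 V/(m·s)

The displacement current between the plates equals the conduction current, I_d = 0.0376 mA.
Then dE/dt = I_d/(ε₀A) = 4.89×10^8 V/(m·s).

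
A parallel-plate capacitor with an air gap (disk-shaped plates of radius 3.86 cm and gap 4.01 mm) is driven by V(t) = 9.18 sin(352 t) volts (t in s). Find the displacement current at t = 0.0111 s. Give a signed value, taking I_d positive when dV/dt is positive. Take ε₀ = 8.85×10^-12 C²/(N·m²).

-2.41×10^-8 A

dV/dt = (9.18)(352)·cos(3.9072) = -2330 V/s.
I_d = C dV/dt with C = ε₀A/d = (8.85×10^-12)(4.681×10^-3)/(4.01×10^-3) = 1.033×10^-11 F, so I_d = (1.033×10^-11)(-2330) = -2.41×10^-8 A.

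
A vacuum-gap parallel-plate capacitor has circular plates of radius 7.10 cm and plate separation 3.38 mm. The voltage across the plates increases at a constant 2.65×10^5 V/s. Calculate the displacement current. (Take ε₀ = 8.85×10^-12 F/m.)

1.10×10^-5 A

E = V/d so dE/dt = (dV/dt)/d = 7.840×10^7 V/(m·s), and I_d = ε₀ A dE/dt = (8.85×10^-12)(0.01584)(7.840×10^7) = 1.10×10^-5 A.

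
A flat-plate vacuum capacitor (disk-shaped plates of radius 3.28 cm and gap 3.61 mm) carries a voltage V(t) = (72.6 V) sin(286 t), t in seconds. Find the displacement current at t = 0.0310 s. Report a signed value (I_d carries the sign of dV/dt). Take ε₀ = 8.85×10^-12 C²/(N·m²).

dV/dt = (72.6)(286)·cos(8.866) = -1.761×10^4 V/s.
I_d = C dV/dt with C = ε₀A/d = (8.85×10^-12)(3.380×10^-3)/(3.61×10^-3) = 8.286×10^-12 F, so I_d = (8.286×10^-12)(-1.761×10^4) = -1.46×10^-7 A.

-1.46×10^-7 A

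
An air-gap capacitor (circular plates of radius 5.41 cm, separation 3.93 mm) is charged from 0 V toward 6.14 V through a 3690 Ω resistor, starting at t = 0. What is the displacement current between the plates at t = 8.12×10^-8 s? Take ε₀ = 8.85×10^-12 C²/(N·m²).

With C = ε₀A/d = (8.85×10^-12)(9.195×10^-3)/(3.93×10^-3) = 2.071×10^-11 F, the time constant is τ = RC = 7.642×10^-8 s, so t/τ = 1.063 and e^(−t/τ) = 0.3454.
I_d = I_cond = (V₀/R) e^(−t/τ) = (1.664×10^-3)(0.3454) = 5.75×10^-4 A.

5.75×10^-4 A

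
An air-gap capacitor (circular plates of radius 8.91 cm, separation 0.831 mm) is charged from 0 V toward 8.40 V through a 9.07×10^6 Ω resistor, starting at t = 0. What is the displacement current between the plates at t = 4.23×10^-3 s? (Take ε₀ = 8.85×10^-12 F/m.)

C = ε₀A/d = (8.85×10^-12)(0.02494)/(8.31×10^-4) = 2.656×10^-10 F, so τ = RC = 2.409×10^-3 s.
The conduction current is I(t) = (V₀/R) e^(−t/τ), and the displacement current between the plates equals it.
t/τ = 1.756; I_d = (8.40/9.07×10^6) · e^(−1.756) = (9.261×10^-7)(0.1727) = 1.60×10^-7 A.

1.60×10^-7 A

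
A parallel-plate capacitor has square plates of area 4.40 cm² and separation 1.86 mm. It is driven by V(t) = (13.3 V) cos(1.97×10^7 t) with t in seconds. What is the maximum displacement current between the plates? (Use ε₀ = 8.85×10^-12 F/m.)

(dE/dt)_max = V₀ω/d = 1.409×10^11 V/(m·s); ω = 1.97×10^7 rad/s.
I_d,max = ε₀ A (dE/dt)_max = (8.85×10^-12)(4.40×10^-4)(1.409×10^11) = 5.49×10^-4 A.

5.49×10^-4 A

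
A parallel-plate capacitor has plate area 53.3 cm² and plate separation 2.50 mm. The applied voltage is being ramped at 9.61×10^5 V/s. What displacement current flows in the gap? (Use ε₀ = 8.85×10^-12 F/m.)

The displacement current equals the charging current C dV/dt. With C = ε₀A/d = (8.85×10^-12)(5.33×10^-3)/(2.50×10^-3) = 1.887×10^-11 F, I_d = (1.887×10^-11)(9.61×10^5) = 1.81×10^-5 A.

1.81×10^-5 A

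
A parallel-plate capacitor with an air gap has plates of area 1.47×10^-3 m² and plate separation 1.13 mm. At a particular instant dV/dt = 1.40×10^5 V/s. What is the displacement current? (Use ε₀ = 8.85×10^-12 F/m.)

The field between the plates is E = V/d, so dE/dt = (1.40×10^5)/(1.13×10^-3 m) = 1.239×10^8 V/(m·s).
I_d = ε₀ A (dE/dt) = (8.85×10^-12)(1.47×10^-3)(1.239×10^8) = 1.61×10^-6 A.

1.61×10^-6 A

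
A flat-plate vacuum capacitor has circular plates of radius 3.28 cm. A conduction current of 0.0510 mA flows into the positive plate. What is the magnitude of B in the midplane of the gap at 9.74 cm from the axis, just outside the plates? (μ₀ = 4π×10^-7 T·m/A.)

1.05×10^-10 T

By continuity the displacement current in the gap matches the conduction current: I_d = 5.10×10^-5 A.
For r ≥ R the full I_d is enclosed: B = μ₀ I_d/(2πr) = (4π×10^-7)(5.10×10^-5)/(2π·0.0974) = 1.05×10^-10 T.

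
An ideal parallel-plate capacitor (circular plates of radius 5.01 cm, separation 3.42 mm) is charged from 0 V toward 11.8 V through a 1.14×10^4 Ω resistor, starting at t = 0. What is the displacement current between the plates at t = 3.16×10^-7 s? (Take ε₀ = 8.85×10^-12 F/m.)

C = ε₀A/d = (8.85×10^-12)(7.885×10^-3)/(3.42×10^-3) = 2.040×10^-11 F and τ = RC = 2.326×10^-7 s. I_d in the gap equals the RC charging current.
I_d(t) = (V₀/R) e^(−t/τ) = 1.035×10^-3 · e^(−1.359) = 2.66×10^-4 A.

2.66×10^-4 A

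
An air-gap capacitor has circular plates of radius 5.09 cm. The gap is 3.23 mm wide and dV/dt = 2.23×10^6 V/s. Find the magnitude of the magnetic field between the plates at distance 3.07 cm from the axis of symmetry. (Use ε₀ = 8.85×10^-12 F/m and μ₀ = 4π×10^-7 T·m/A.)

dE/dt = (dV/dt)/d = 6.904×10^8 V/(m·s); I_d = ε₀(πR²)(dE/dt) = (8.85×10^-12)(8.139×10^-3)(6.904×10^8) = 4.973×10^-5 A.
An Ampèrian loop of radius r encloses a fraction (r/R)² of I_d. Then B·2πr = μ₀ I_d (r/R)², giving B = μ₀ I_d r/(2πR²) = 1.18×10^-10 T.

1.18×10^-10 T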